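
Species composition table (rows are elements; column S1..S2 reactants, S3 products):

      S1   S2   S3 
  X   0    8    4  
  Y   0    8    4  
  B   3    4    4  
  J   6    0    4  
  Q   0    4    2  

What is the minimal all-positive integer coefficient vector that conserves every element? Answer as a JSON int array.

X: 4·0+3·8 = 24 | 6·4 = 24
Y: 4·0+3·8 = 24 | 6·4 = 24
B: 4·3+3·4 = 24 | 6·4 = 24
J: 4·6+3·0 = 24 | 6·4 = 24
Q: 4·0+3·4 = 12 | 6·2 = 12
gcd(4,3,6) = 1

Coefficients: [4, 3, 6]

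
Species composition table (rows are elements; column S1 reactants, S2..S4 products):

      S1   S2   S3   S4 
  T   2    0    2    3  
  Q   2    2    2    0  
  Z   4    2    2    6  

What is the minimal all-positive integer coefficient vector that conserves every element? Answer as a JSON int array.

Coefficients: [6, 3, 3, 2]

T: 6·2 = 12 | 3·0+3·2+2·3 = 12
Q: 6·2 = 12 | 3·2+3·2+2·0 = 12
Z: 6·4 = 24 | 3·2+3·2+2·6 = 24
gcd(6,3,3,2) = 1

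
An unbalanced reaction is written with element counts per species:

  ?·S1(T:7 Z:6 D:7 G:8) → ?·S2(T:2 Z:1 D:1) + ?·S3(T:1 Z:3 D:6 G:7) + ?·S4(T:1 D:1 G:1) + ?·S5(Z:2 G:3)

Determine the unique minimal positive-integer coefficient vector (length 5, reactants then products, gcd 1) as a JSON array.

T: 2·7 = 14 | 5·2+1·1+3·1+2·0 = 14
Z: 2·6 = 12 | 5·1+1·3+3·0+2·2 = 12
D: 2·7 = 14 | 5·1+1·6+3·1+2·0 = 14
G: 2·8 = 16 | 5·0+1·7+3·1+2·3 = 16
gcd(2,5,1,3,2) = 1

Coefficients: [2, 5, 1, 3, 2]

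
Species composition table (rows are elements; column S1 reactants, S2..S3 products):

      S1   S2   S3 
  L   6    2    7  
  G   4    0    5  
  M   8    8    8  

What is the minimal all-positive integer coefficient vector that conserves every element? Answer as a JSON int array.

L: 5·6 = 30 | 1·2+4·7 = 30
G: 5·4 = 20 | 1·0+4·5 = 20
M: 5·8 = 40 | 1·8+4·8 = 40
gcd(5,1,4) = 1

Coefficients: [5, 1, 4]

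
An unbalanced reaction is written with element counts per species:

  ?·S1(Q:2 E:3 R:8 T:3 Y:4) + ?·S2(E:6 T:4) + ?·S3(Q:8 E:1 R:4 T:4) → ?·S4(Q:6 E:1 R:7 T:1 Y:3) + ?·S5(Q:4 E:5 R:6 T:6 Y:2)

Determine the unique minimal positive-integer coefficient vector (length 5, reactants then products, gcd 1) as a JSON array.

Coefficients: [4, 2, 3, 2, 5]

Q: 4·2+2·0+3·8 = 32 | 2·6+5·4 = 32
E: 4·3+2·6+3·1 = 27 | 2·1+5·5 = 27
R: 4·8+2·0+3·4 = 44 | 2·7+5·6 = 44
T: 4·3+2·4+3·4 = 32 | 2·1+5·6 = 32
Y: 4·4+2·0+3·0 = 16 | 2·3+5·2 = 16
gcd(4,2,3,2,5) = 1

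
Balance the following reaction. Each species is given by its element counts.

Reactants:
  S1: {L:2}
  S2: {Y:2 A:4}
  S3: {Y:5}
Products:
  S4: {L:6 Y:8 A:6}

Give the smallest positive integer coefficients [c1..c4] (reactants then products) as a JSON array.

L: 6·2+3·0+2·0 = 12 | 2·6 = 12
Y: 6·0+3·2+2·5 = 16 | 2·8 = 16
A: 6·0+3·4+2·0 = 12 | 2·6 = 12
gcd(6,3,2,2) = 1

Coefficients: [6, 3, 2, 2]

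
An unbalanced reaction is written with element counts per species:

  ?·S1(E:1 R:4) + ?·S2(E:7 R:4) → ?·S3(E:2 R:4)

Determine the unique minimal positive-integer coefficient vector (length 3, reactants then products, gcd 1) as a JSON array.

E: 5·1+1·7 = 12 | 6·2 = 12
R: 5·4+1·4 = 24 | 6·4 = 24
gcd(5,1,6) = 1

Coefficients: [5, 1, 6]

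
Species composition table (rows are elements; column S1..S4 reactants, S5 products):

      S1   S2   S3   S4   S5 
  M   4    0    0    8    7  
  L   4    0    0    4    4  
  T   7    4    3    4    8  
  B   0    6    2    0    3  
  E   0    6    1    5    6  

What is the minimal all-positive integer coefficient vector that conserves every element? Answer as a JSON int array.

M: 1·4+1·0+3·0+3·8 = 28 | 4·7 = 28
L: 1·4+1·0+3·0+3·4 = 16 | 4·4 = 16
T: 1·7+1·4+3·3+3·4 = 32 | 4·8 = 32
B: 1·0+1·6+3·2+3·0 = 12 | 4·3 = 12
E: 1·0+1·6+3·1+3·5 = 24 | 4·6 = 24
gcd(1,1,3,3,4) = 1

Coefficients: [1, 1, 3, 3, 4]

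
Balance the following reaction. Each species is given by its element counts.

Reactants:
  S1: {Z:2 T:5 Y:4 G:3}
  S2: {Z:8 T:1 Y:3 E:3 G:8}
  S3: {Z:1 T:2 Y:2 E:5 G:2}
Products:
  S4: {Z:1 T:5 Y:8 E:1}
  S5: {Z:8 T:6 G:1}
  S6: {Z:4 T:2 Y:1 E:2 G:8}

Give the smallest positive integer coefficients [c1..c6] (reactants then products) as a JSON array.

Coefficients: [5, 2, 1, 3, 1, 4]

Z: 5·2+2·8+1·1 = 27 | 3·1+1·8+4·4 = 27
T: 5·5+2·1+1·2 = 29 | 3·5+1·6+4·2 = 29
Y: 5·4+2·3+1·2 = 28 | 3·8+1·0+4·1 = 28
E: 5·0+2·3+1·5 = 11 | 3·1+1·0+4·2 = 11
G: 5·3+2·8+1·2 = 33 | 3·0+1·1+4·8 = 33
gcd(5,2,1,3,1,4) = 1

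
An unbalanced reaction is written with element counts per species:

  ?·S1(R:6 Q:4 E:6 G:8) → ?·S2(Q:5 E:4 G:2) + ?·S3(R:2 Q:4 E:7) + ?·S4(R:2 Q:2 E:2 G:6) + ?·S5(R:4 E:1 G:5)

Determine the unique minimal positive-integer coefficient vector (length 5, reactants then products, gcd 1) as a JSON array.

Coefficients: [5, 2, 2, 1, 6]

R: 5·6 = 30 | 2·0+2·2+1·2+6·4 = 30
Q: 5·4 = 20 | 2·5+2·4+1·2+6·0 = 20
E: 5·6 = 30 | 2·4+2·7+1·2+6·1 = 30
G: 5·8 = 40 | 2·2+2·0+1·6+6·5 = 40
gcd(5,2,2,1,6) = 1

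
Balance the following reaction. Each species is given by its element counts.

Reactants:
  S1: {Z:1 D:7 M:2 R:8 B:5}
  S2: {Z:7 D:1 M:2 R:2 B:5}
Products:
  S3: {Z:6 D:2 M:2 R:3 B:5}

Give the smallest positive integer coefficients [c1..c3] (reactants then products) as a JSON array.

Z: 1·1+5·7 = 36 | 6·6 = 36
D: 1·7+5·1 = 12 | 6·2 = 12
M: 1·2+5·2 = 12 | 6·2 = 12
R: 1·8+5·2 = 18 | 6·3 = 18
B: 1·5+5·5 = 30 | 6·5 = 30
gcd(1,5,6) = 1

Coefficients: [1, 5, 6]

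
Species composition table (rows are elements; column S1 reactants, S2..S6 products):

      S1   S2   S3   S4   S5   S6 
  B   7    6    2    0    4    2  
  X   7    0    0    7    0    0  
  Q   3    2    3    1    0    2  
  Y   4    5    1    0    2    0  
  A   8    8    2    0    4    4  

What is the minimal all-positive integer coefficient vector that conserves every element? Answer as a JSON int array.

Coefficients: [6, 2, 2, 6, 6, 1]

B: 6·7 = 42 | 2·6+2·2+6·0+6·4+1·2 = 42
X: 6·7 = 42 | 2·0+2·0+6·7+6·0+1·0 = 42
Q: 6·3 = 18 | 2·2+2·3+6·1+6·0+1·2 = 18
Y: 6·4 = 24 | 2·5+2·1+6·0+6·2+1·0 = 24
A: 6·8 = 48 | 2·8+2·2+6·0+6·4+1·4 = 48
gcd(6,2,2,6,6,1) = 1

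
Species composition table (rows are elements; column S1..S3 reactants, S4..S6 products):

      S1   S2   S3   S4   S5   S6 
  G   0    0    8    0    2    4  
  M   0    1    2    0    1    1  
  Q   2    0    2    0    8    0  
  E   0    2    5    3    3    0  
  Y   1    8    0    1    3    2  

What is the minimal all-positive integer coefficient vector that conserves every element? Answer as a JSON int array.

G: 6·0+1·0+2·8 = 16 | 2·0+2·2+3·4 = 16
M: 6·0+1·1+2·2 = 5 | 2·0+2·1+3·1 = 5
Q: 6·2+1·0+2·2 = 16 | 2·0+2·8+3·0 = 16
E: 6·0+1·2+2·5 = 12 | 2·3+2·3+3·0 = 12
Y: 6·1+1·8+2·0 = 14 | 2·1+2·3+3·2 = 14
gcd(6,1,2,2,2,3) = 1

Coefficients: [6, 1, 2, 2, 2, 3]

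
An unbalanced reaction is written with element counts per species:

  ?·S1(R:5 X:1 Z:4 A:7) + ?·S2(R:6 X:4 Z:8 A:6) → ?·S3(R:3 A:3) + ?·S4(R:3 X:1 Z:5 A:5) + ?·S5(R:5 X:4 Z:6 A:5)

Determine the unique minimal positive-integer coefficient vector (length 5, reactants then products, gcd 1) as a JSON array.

R: 6·5+3·6 = 48 | 5·3+6·3+3·5 = 48
X: 6·1+3·4 = 18 | 5·0+6·1+3·4 = 18
Z: 6·4+3·8 = 48 | 5·0+6·5+3·6 = 48
A: 6·7+3·6 = 60 | 5·3+6·5+3·5 = 60
gcd(6,3,5,6,3) = 1

Coefficients: [6, 3, 5, 6, 3]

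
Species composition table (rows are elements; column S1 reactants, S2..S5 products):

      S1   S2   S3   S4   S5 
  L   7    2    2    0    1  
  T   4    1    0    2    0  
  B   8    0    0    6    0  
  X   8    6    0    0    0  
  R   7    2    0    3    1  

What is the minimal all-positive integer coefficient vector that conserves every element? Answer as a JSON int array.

Coefficients: [3, 4, 6, 4, 1]

L: 3·7 = 21 | 4·2+6·2+4·0+1·1 = 21
T: 3·4 = 12 | 4·1+6·0+4·2+1·0 = 12
B: 3·8 = 24 | 4·0+6·0+4·6+1·0 = 24
X: 3·8 = 24 | 4·6+6·0+4·0+1·0 = 24
R: 3·7 = 21 | 4·2+6·0+4·3+1·1 = 21
gcd(3,4,6,4,1) = 1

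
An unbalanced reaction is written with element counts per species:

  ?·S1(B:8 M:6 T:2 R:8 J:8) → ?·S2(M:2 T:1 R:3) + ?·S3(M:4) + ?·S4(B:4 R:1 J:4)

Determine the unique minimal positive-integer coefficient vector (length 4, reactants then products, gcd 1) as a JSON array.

Coefficients: [2, 4, 1, 4]

B: 2·8 = 16 | 4·0+1·0+4·4 = 16
M: 2·6 = 12 | 4·2+1·4+4·0 = 12
T: 2·2 = 4 | 4·1+1·0+4·0 = 4
R: 2·8 = 16 | 4·3+1·0+4·1 = 16
J: 2·8 = 16 | 4·0+1·0+4·4 = 16
gcd(2,4,1,4) = 1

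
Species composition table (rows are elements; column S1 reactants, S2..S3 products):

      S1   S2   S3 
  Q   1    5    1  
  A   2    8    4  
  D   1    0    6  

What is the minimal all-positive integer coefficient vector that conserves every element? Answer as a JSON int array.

Q: 6·1 = 6 | 1·5+1·1 = 6
A: 6·2 = 12 | 1·8+1·4 = 12
D: 6·1 = 6 | 1·0+1·6 = 6
gcd(6,1,1) = 1

Coefficients: [6, 1, 1]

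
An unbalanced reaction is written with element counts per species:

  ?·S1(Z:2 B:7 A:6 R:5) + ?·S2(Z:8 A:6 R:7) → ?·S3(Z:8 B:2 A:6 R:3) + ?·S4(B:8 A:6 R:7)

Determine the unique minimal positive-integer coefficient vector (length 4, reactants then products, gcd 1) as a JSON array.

Coefficients: [4, 1, 2, 3]

Z: 4·2+1·8 = 16 | 2·8+3·0 = 16
B: 4·7+1·0 = 28 | 2·2+3·8 = 28
A: 4·6+1·6 = 30 | 2·6+3·6 = 30
R: 4·5+1·7 = 27 | 2·3+3·7 = 27
gcd(4,1,2,3) = 1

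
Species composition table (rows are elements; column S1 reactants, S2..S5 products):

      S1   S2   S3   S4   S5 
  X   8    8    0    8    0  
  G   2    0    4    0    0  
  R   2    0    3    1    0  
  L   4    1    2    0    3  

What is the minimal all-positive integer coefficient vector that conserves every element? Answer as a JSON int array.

Coefficients: [6, 3, 3, 3, 5]

X: 6·8 = 48 | 3·8+3·0+3·8+5·0 = 48
G: 6·2 = 12 | 3·0+3·4+3·0+5·0 = 12
R: 6·2 = 12 | 3·0+3·3+3·1+5·0 = 12
L: 6·4 = 24 | 3·1+3·2+3·0+5·3 = 24
gcd(6,3,3,3,5) = 1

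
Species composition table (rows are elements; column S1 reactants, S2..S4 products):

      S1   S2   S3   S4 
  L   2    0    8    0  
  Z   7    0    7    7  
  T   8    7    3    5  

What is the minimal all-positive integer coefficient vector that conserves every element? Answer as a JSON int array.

Coefficients: [4, 2, 1, 3]

L: 4·2 = 8 | 2·0+1·8+3·0 = 8
Z: 4·7 = 28 | 2·0+1·7+3·7 = 28
T: 4·8 = 32 | 2·7+1·3+3·5 = 32
gcd(4,2,1,3) = 1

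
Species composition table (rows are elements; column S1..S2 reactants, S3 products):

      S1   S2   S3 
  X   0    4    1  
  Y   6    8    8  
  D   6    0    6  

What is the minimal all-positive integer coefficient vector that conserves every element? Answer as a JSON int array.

Coefficients: [4, 1, 4]

X: 4·0+1·4 = 4 | 4·1 = 4
Y: 4·6+1·8 = 32 | 4·8 = 32
D: 4·6+1·0 = 24 | 4·6 = 24
gcd(4,1,4) = 1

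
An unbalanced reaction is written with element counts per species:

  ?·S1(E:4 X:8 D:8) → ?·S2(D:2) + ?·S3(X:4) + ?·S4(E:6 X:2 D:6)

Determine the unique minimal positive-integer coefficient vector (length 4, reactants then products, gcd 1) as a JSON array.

E: 3·4 = 12 | 6·0+5·0+2·6 = 12
X: 3·8 = 24 | 6·0+5·4+2·2 = 24
D: 3·8 = 24 | 6·2+5·0+2·6 = 24
gcd(3,6,5,2) = 1

Coefficients: [3, 6, 5, 2]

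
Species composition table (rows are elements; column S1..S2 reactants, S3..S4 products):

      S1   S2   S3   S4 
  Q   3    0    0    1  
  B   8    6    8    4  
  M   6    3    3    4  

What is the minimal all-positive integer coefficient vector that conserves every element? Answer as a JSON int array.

Q: 1·3+6·0 = 3 | 4·0+3·1 = 3
B: 1·8+6·6 = 44 | 4·8+3·4 = 44
M: 1·6+6·3 = 24 | 4·3+3·4 = 24
gcd(1,6,4,3) = 1

Coefficients: [1, 6, 4, 3]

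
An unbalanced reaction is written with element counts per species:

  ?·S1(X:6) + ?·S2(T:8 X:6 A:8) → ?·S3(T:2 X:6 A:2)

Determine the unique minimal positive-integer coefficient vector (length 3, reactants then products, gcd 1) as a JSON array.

Coefficients: [3, 1, 4]

T: 3·0+1·8 = 8 | 4·2 = 8
X: 3·6+1·6 = 24 | 4·6 = 24
A: 3·0+1·8 = 8 | 4·2 = 8
gcd(3,1,4) = 1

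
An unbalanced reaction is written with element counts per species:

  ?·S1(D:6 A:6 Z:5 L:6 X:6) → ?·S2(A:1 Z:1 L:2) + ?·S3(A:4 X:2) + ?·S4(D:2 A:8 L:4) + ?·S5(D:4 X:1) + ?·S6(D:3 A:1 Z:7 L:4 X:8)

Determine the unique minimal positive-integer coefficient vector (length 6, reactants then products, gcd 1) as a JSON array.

Coefficients: [4, 6, 2, 1, 4, 2]

D: 4·6 = 24 | 6·0+2·0+1·2+4·4+2·3 = 24
A: 4·6 = 24 | 6·1+2·4+1·8+4·0+2·1 = 24
Z: 4·5 = 20 | 6·1+2·0+1·0+4·0+2·7 = 20
L: 4·6 = 24 | 6·2+2·0+1·4+4·0+2·4 = 24
X: 4·6 = 24 | 6·0+2·2+1·0+4·1+2·8 = 24
gcd(4,6,2,1,4,2) = 1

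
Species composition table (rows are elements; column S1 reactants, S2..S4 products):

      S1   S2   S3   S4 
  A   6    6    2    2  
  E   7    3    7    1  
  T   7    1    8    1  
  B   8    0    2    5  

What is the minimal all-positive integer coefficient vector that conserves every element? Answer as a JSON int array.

Coefficients: [3, 1, 2, 4]

A: 3·6 = 18 | 1·6+2·2+4·2 = 18
E: 3·7 = 21 | 1·3+2·7+4·1 = 21
T: 3·7 = 21 | 1·1+2·8+4·1 = 21
B: 3·8 = 24 | 1·0+2·2+4·5 = 24
gcd(3,1,2,4) = 1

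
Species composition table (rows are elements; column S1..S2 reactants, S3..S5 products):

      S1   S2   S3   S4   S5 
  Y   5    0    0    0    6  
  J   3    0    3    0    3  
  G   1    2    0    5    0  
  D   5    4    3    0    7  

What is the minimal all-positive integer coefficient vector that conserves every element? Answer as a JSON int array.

Y: 6·5+2·0 = 30 | 1·0+2·0+5·6 = 30
J: 6·3+2·0 = 18 | 1·3+2·0+5·3 = 18
G: 6·1+2·2 = 10 | 1·0+2·5+5·0 = 10
D: 6·5+2·4 = 38 | 1·3+2·0+5·7 = 38
gcd(6,2,1,2,5) = 1

Coefficients: [6, 2, 1, 2, 5]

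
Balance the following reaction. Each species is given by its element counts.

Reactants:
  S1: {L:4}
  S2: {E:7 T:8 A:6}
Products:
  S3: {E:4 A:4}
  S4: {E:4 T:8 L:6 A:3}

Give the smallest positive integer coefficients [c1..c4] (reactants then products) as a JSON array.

E: 6·0+4·7 = 28 | 3·4+4·4 = 28
T: 6·0+4·8 = 32 | 3·0+4·8 = 32
L: 6·4+4·0 = 24 | 3·0+4·6 = 24
A: 6·0+4·6 = 24 | 3·4+4·3 = 24
gcd(6,4,3,4) = 1

Coefficients: [6, 4, 3, 4]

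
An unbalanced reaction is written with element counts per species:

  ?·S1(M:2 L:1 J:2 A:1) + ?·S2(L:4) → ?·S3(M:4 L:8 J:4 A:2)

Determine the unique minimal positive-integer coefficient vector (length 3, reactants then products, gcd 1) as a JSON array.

Coefficients: [4, 3, 2]

M: 4·2+3·0 = 8 | 2·4 = 8
L: 4·1+3·4 = 16 | 2·8 = 16
J: 4·2+3·0 = 8 | 2·4 = 8
A: 4·1+3·0 = 4 | 2·2 = 4
gcd(4,3,2) = 1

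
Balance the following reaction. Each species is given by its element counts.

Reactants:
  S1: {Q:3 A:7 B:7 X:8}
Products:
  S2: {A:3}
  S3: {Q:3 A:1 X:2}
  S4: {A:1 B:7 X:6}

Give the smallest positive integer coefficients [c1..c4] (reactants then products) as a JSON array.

Q: 3·3 = 9 | 5·0+3·3+3·0 = 9
A: 3·7 = 21 | 5·3+3·1+3·1 = 21
B: 3·7 = 21 | 5·0+3·0+3·7 = 21
X: 3·8 = 24 | 5·0+3·2+3·6 = 24
gcd(3,5,3,3) = 1

Coefficients: [3, 5, 3, 3]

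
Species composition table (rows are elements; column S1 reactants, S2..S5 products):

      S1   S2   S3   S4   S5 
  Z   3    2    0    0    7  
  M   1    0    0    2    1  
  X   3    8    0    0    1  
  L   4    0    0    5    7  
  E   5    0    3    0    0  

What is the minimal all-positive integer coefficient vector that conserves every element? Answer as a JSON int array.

Z: 3·3 = 9 | 1·2+5·0+1·0+1·7 = 9
M: 3·1 = 3 | 1·0+5·0+1·2+1·1 = 3
X: 3·3 = 9 | 1·8+5·0+1·0+1·1 = 9
L: 3·4 = 12 | 1·0+5·0+1·5+1·7 = 12
E: 3·5 = 15 | 1·0+5·3+1·0+1·0 = 15
gcd(3,1,5,1,1) = 1

Coefficients: [3, 1, 5, 1, 1]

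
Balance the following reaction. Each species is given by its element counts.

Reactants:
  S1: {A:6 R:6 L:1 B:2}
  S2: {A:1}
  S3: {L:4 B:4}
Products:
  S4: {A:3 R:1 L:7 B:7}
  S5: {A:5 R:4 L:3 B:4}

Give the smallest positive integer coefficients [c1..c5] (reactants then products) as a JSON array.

Coefficients: [1, 5, 4, 2, 1]

A: 1·6+5·1+4·0 = 11 | 2·3+1·5 = 11
R: 1·6+5·0+4·0 = 6 | 2·1+1·4 = 6
L: 1·1+5·0+4·4 = 17 | 2·7+1·3 = 17
B: 1·2+5·0+4·4 = 18 | 2·7+1·4 = 18
gcd(1,5,4,2,1) = 1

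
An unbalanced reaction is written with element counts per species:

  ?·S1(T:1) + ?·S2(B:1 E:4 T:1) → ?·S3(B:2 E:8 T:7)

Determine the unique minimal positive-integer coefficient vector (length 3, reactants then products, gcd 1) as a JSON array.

Coefficients: [5, 2, 1]

B: 5·0+2·1 = 2 | 1·2 = 2
E: 5·0+2·4 = 8 | 1·8 = 8
T: 5·1+2·1 = 7 | 1·7 = 7
gcd(5,2,1) = 1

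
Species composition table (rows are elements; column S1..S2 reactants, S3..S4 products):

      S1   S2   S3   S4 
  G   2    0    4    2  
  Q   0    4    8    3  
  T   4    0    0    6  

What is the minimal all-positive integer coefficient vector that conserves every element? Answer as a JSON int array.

Coefficients: [6, 5, 1, 4]

G: 6·2+5·0 = 12 | 1·4+4·2 = 12
Q: 6·0+5·4 = 20 | 1·8+4·3 = 20
T: 6·4+5·0 = 24 | 1·0+4·6 = 24
gcd(6,5,1,4) = 1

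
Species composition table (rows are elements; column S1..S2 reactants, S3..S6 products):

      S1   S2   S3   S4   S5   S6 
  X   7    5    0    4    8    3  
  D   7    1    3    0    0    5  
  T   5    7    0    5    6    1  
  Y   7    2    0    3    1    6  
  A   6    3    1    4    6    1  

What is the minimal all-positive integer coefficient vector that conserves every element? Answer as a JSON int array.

X: 6·7+1·5 = 47 | 6·0+4·4+2·8+5·3 = 47
D: 6·7+1·1 = 43 | 6·3+4·0+2·0+5·5 = 43
T: 6·5+1·7 = 37 | 6·0+4·5+2·6+5·1 = 37
Y: 6·7+1·2 = 44 | 6·0+4·3+2·1+5·6 = 44
A: 6·6+1·3 = 39 | 6·1+4·4+2·6+5·1 = 39
gcd(6,1,6,4,2,5) = 1

Coefficients: [6, 1, 6, 4, 2, 5]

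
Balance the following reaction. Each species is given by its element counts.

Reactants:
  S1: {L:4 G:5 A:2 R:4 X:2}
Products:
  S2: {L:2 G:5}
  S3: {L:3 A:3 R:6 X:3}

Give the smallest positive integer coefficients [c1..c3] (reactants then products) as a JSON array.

Coefficients: [3, 3, 2]

L: 3·4 = 12 | 3·2+2·3 = 12
G: 3·5 = 15 | 3·5+2·0 = 15
A: 3·2 = 6 | 3·0+2·3 = 6
R: 3·4 = 12 | 3·0+2·6 = 12
X: 3·2 = 6 | 3·0+2·3 = 6
gcd(3,3,2) = 1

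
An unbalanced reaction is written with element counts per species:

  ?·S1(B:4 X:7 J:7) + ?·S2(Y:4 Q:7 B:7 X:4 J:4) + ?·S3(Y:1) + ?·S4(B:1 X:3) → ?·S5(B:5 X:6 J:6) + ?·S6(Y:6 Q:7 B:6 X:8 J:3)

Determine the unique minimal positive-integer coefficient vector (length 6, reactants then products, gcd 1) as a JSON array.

Y: 3·0+3·4+6·1+5·0 = 18 | 4·0+3·6 = 18
Q: 3·0+3·7+6·0+5·0 = 21 | 4·0+3·7 = 21
B: 3·4+3·7+6·0+5·1 = 38 | 4·5+3·6 = 38
X: 3·7+3·4+6·0+5·3 = 48 | 4·6+3·8 = 48
J: 3·7+3·4+6·0+5·0 = 33 | 4·6+3·3 = 33
gcd(3,3,6,5,4,3) = 1

Coefficients: [3, 3, 6, 5, 4, 3]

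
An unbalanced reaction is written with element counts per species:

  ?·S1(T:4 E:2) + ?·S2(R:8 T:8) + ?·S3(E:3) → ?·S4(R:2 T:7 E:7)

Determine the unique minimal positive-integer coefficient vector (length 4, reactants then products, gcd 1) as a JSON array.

R: 5·0+1·8+6·0 = 8 | 4·2 = 8
T: 5·4+1·8+6·0 = 28 | 4·7 = 28
E: 5·2+1·0+6·3 = 28 | 4·7 = 28
gcd(5,1,6,4) = 1

Coefficients: [5, 1, 6, 4]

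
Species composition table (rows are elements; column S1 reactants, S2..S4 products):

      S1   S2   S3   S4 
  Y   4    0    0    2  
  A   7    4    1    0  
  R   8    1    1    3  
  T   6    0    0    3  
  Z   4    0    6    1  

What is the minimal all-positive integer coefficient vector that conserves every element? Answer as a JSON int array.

Coefficients: [3, 5, 1, 6]

Y: 3·4 = 12 | 5·0+1·0+6·2 = 12
A: 3·7 = 21 | 5·4+1·1+6·0 = 21
R: 3·8 = 24 | 5·1+1·1+6·3 = 24
T: 3·6 = 18 | 5·0+1·0+6·3 = 18
Z: 3·4 = 12 | 5·0+1·6+6·1 = 12
gcd(3,5,1,6) = 1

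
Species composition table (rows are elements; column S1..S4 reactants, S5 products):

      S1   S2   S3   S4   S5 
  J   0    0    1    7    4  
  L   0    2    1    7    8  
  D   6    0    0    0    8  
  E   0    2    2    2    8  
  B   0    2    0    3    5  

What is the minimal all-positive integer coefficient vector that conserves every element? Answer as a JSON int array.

J: 4·0+6·0+5·1+1·7 = 12 | 3·4 = 12
L: 4·0+6·2+5·1+1·7 = 24 | 3·8 = 24
D: 4·6+6·0+5·0+1·0 = 24 | 3·8 = 24
E: 4·0+6·2+5·2+1·2 = 24 | 3·8 = 24
B: 4·0+6·2+5·0+1·3 = 15 | 3·5 = 15
gcd(4,6,5,1,3) = 1

Coefficients: [4, 6, 5, 1, 3]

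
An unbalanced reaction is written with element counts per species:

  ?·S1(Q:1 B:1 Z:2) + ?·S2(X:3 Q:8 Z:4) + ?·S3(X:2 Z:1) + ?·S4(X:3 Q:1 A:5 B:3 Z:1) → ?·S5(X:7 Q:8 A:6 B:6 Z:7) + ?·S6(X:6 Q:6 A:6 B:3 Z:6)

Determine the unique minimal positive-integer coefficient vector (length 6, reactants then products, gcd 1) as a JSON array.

Coefficients: [6, 3, 3, 6, 3, 2]

X: 6·0+3·3+3·2+6·3 = 33 | 3·7+2·6 = 33
Q: 6·1+3·8+3·0+6·1 = 36 | 3·8+2·6 = 36
A: 6·0+3·0+3·0+6·5 = 30 | 3·6+2·6 = 30
B: 6·1+3·0+3·0+6·3 = 24 | 3·6+2·3 = 24
Z: 6·2+3·4+3·1+6·1 = 33 | 3·7+2·6 = 33
gcd(6,3,3,6,3,2) = 1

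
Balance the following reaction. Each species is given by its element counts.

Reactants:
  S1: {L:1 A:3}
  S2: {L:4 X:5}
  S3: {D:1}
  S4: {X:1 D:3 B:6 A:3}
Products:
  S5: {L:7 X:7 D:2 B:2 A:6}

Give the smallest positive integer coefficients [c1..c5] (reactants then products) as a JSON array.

Coefficients: [5, 4, 3, 1, 3]

L: 5·1+4·4+3·0+1·0 = 21 | 3·7 = 21
X: 5·0+4·5+3·0+1·1 = 21 | 3·7 = 21
D: 5·0+4·0+3·1+1·3 = 6 | 3·2 = 6
B: 5·0+4·0+3·0+1·6 = 6 | 3·2 = 6
A: 5·3+4·0+3·0+1·3 = 18 | 3·6 = 18
gcd(5,4,3,1,3) = 1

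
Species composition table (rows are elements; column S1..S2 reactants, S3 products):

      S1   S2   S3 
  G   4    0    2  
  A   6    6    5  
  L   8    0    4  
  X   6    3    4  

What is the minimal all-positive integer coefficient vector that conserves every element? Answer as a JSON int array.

Coefficients: [3, 2, 6]

G: 3·4+2·0 = 12 | 6·2 = 12
A: 3·6+2·6 = 30 | 6·5 = 30
L: 3·8+2·0 = 24 | 6·4 = 24
X: 3·6+2·3 = 24 | 6·4 = 24
gcd(3,2,6) = 1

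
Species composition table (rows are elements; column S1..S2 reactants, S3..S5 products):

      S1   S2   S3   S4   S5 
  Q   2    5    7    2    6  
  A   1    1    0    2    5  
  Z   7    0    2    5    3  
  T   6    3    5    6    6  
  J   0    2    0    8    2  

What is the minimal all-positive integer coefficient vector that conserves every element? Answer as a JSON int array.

Coefficients: [2, 5, 3, 1, 1]

Q: 2·2+5·5 = 29 | 3·7+1·2+1·6 = 29
A: 2·1+5·1 = 7 | 3·0+1·2+1·5 = 7
Z: 2·7+5·0 = 14 | 3·2+1·5+1·3 = 14
T: 2·6+5·3 = 27 | 3·5+1·6+1·6 = 27
J: 2·0+5·2 = 10 | 3·0+1·8+1·2 = 10
gcd(2,5,3,1,1) = 1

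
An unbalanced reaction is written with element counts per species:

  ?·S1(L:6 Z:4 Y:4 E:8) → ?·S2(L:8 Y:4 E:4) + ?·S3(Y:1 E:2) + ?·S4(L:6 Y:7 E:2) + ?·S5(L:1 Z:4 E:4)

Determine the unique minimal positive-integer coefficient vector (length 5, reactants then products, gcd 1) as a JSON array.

Coefficients: [6, 3, 5, 1, 6]

L: 6·6 = 36 | 3·8+5·0+1·6+6·1 = 36
Z: 6·4 = 24 | 3·0+5·0+1·0+6·4 = 24
Y: 6·4 = 24 | 3·4+5·1+1·7+6·0 = 24
E: 6·8 = 48 | 3·4+5·2+1·2+6·4 = 48
gcd(6,3,5,1,6) = 1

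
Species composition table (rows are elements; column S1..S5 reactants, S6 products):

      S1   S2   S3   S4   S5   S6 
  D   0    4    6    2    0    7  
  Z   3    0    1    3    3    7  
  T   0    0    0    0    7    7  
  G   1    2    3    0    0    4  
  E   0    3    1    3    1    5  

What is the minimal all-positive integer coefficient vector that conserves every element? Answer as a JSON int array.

Coefficients: [5, 5, 3, 2, 6, 6]

D: 5·0+5·4+3·6+2·2+6·0 = 42 | 6·7 = 42
Z: 5·3+5·0+3·1+2·3+6·3 = 42 | 6·7 = 42
T: 5·0+5·0+3·0+2·0+6·7 = 42 | 6·7 = 42
G: 5·1+5·2+3·3+2·0+6·0 = 24 | 6·4 = 24
E: 5·0+5·3+3·1+2·3+6·1 = 30 | 6·5 = 30
gcd(5,5,3,2,6,6) = 1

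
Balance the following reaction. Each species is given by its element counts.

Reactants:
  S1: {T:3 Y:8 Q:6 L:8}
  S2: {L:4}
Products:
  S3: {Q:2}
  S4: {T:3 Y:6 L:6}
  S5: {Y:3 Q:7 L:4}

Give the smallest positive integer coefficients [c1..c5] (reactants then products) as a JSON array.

Coefficients: [6, 1, 4, 6, 4]

T: 6·3+1·0 = 18 | 4·0+6·3+4·0 = 18
Y: 6·8+1·0 = 48 | 4·0+6·6+4·3 = 48
Q: 6·6+1·0 = 36 | 4·2+6·0+4·7 = 36
L: 6·8+1·4 = 52 | 4·0+6·6+4·4 = 52
gcd(6,1,4,6,4) = 1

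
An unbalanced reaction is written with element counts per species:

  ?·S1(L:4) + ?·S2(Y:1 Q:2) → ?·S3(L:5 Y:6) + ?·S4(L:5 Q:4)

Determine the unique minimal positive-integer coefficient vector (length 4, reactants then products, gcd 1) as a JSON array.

Coefficients: [5, 6, 1, 3]

L: 5·4+6·0 = 20 | 1·5+3·5 = 20
Y: 5·0+6·1 = 6 | 1·6+3·0 = 6
Q: 5·0+6·2 = 12 | 1·0+3·4 = 12
gcd(5,6,1,3) = 1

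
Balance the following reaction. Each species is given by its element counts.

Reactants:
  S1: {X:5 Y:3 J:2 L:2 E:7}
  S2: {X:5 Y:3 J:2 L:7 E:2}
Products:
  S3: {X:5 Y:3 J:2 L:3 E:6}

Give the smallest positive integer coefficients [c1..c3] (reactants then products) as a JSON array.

Coefficients: [4, 1, 5]

X: 4·5+1·5 = 25 | 5·5 = 25
Y: 4·3+1·3 = 15 | 5·3 = 15
J: 4·2+1·2 = 10 | 5·2 = 10
L: 4·2+1·7 = 15 | 5·3 = 15
E: 4·7+1·2 = 30 | 5·6 = 30
gcd(4,1,5) = 1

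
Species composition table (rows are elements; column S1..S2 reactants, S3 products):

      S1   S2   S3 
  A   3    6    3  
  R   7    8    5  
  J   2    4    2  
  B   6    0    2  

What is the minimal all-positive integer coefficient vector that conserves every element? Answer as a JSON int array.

Coefficients: [1, 1, 3]

A: 1·3+1·6 = 9 | 3·3 = 9
R: 1·7+1·8 = 15 | 3·5 = 15
J: 1·2+1·4 = 6 | 3·2 = 6
B: 1·6+1·0 = 6 | 3·2 = 6
gcd(1,1,3) = 1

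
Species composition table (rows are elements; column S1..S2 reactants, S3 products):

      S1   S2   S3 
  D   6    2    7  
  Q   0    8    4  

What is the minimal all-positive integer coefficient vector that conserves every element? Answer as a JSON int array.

Coefficients: [2, 1, 2]

D: 2·6+1·2 = 14 | 2·7 = 14
Q: 2·0+1·8 = 8 | 2·4 = 8
gcd(2,1,2) = 1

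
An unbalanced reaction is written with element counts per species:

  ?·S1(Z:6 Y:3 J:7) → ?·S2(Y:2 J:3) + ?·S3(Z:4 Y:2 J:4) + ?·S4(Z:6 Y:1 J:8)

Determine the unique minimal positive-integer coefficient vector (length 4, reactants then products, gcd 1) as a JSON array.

Z: 5·6 = 30 | 1·0+6·4+1·6 = 30
Y: 5·3 = 15 | 1·2+6·2+1·1 = 15
J: 5·7 = 35 | 1·3+6·4+1·8 = 35
gcd(5,1,6,1) = 1

Coefficients: [5, 1, 6, 1]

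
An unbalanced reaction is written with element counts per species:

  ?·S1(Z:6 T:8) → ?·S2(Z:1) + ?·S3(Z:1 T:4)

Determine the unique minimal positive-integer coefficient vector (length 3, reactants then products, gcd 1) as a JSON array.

Z: 1·6 = 6 | 4·1+2·1 = 6
T: 1·8 = 8 | 4·0+2·4 = 8
gcd(1,4,2) = 1

Coefficients: [1, 4, 2]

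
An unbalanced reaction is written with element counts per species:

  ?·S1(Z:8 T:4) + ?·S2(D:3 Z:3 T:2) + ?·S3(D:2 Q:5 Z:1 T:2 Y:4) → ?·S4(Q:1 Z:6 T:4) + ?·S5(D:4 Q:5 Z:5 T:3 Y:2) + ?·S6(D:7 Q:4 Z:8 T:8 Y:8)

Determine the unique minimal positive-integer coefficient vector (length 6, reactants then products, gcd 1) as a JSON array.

D: 3·0+6·3+6·2 = 30 | 2·0+4·4+2·7 = 30
Q: 3·0+6·0+6·5 = 30 | 2·1+4·5+2·4 = 30
Z: 3·8+6·3+6·1 = 48 | 2·6+4·5+2·8 = 48
T: 3·4+6·2+6·2 = 36 | 2·4+4·3+2·8 = 36
Y: 3·0+6·0+6·4 = 24 | 2·0+4·2+2·8 = 24
gcd(3,6,6,2,4,2) = 1

Coefficients: [3, 6, 6, 2, 4, 2]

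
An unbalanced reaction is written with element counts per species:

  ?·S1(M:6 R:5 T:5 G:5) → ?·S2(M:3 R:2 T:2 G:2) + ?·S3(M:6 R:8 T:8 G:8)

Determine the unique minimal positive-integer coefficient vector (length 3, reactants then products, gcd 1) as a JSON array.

M: 4·6 = 24 | 6·3+1·6 = 24
R: 4·5 = 20 | 6·2+1·8 = 20
T: 4·5 = 20 | 6·2+1·8 = 20
G: 4·5 = 20 | 6·2+1·8 = 20
gcd(4,6,1) = 1

Coefficients: [4, 6, 1]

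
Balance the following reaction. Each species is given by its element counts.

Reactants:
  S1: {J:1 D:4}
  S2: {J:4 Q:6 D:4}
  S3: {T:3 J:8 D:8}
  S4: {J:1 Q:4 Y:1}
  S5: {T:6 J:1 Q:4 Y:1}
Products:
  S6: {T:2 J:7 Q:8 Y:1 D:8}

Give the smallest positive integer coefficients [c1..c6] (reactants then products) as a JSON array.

Coefficients: [4, 4, 2, 5, 1, 6]

T: 4·0+4·0+2·3+5·0+1·6 = 12 | 6·2 = 12
J: 4·1+4·4+2·8+5·1+1·1 = 42 | 6·7 = 42
Q: 4·0+4·6+2·0+5·4+1·4 = 48 | 6·8 = 48
Y: 4·0+4·0+2·0+5·1+1·1 = 6 | 6·1 = 6
D: 4·4+4·4+2·8+5·0+1·0 = 48 | 6·8 = 48
gcd(4,4,2,5,1,6) = 1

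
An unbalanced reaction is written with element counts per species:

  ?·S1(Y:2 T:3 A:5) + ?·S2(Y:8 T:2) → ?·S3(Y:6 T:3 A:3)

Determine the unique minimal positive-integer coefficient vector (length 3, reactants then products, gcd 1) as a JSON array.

Y: 3·2+3·8 = 30 | 5·6 = 30
T: 3·3+3·2 = 15 | 5·3 = 15
A: 3·5+3·0 = 15 | 5·3 = 15
gcd(3,3,5) = 1

Coefficients: [3, 3, 5]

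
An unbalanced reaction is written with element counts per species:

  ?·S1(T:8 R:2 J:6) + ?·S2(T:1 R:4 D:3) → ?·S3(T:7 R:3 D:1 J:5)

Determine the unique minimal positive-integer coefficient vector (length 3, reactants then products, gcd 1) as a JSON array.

Coefficients: [5, 2, 6]

T: 5·8+2·1 = 42 | 6·7 = 42
R: 5·2+2·4 = 18 | 6·3 = 18
D: 5·0+2·3 = 6 | 6·1 = 6
J: 5·6+2·0 = 30 | 6·5 = 30
gcd(5,2,6) = 1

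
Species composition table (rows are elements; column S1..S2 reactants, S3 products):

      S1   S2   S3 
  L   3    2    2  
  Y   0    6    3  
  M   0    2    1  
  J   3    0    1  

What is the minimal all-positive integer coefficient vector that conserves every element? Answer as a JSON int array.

L: 2·3+3·2 = 12 | 6·2 = 12
Y: 2·0+3·6 = 18 | 6·3 = 18
M: 2·0+3·2 = 6 | 6·1 = 6
J: 2·3+3·0 = 6 | 6·1 = 6
gcd(2,3,6) = 1

Coefficients: [2, 3, 6]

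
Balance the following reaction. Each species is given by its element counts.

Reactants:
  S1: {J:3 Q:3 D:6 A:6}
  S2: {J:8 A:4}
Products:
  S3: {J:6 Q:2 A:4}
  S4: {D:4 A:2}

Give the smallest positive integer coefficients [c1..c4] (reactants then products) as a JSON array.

Coefficients: [4, 3, 6, 6]

J: 4·3+3·8 = 36 | 6·6+6·0 = 36
Q: 4·3+3·0 = 12 | 6·2+6·0 = 12
D: 4·6+3·0 = 24 | 6·0+6·4 = 24
A: 4·6+3·4 = 36 | 6·4+6·2 = 36
gcd(4,3,6,6) = 1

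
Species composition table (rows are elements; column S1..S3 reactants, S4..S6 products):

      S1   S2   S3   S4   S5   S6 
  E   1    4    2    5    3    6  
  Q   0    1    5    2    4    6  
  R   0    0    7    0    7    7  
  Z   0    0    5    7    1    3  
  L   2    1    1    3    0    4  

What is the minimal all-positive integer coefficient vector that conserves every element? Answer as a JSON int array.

E: 4·1+5·4+5·2 = 34 | 2·5+2·3+3·6 = 34
Q: 4·0+5·1+5·5 = 30 | 2·2+2·4+3·6 = 30
R: 4·0+5·0+5·7 = 35 | 2·0+2·7+3·7 = 35
Z: 4·0+5·0+5·5 = 25 | 2·7+2·1+3·3 = 25
L: 4·2+5·1+5·1 = 18 | 2·3+2·0+3·4 = 18
gcd(4,5,5,2,2,3) = 1

Coefficients: [4, 5, 5, 2, 2, 3]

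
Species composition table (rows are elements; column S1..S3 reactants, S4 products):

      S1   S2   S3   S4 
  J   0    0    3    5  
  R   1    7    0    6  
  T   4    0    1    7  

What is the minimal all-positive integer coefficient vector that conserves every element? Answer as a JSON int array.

Coefficients: [4, 2, 5, 3]

J: 4·0+2·0+5·3 = 15 | 3·5 = 15
R: 4·1+2·7+5·0 = 18 | 3·6 = 18
T: 4·4+2·0+5·1 = 21 | 3·7 = 21
gcd(4,2,5,3) = 1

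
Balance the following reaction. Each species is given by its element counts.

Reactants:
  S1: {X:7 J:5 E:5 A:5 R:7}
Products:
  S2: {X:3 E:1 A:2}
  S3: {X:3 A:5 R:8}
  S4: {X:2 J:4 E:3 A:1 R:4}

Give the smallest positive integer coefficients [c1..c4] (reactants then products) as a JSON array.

Coefficients: [4, 5, 1, 5]

X: 4·7 = 28 | 5·3+1·3+5·2 = 28
J: 4·5 = 20 | 5·0+1·0+5·4 = 20
E: 4·5 = 20 | 5·1+1·0+5·3 = 20
A: 4·5 = 20 | 5·2+1·5+5·1 = 20
R: 4·7 = 28 | 5·0+1·8+5·4 = 28
gcd(4,5,1,5) = 1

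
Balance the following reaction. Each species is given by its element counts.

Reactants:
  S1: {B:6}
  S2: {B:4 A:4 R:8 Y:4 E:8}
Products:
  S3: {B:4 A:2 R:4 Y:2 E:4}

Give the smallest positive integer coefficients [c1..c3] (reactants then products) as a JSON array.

B: 2·6+3·4 = 24 | 6·4 = 24
A: 2·0+3·4 = 12 | 6·2 = 12
R: 2·0+3·8 = 24 | 6·4 = 24
Y: 2·0+3·4 = 12 | 6·2 = 12
E: 2·0+3·8 = 24 | 6·4 = 24
gcd(2,3,6) = 1

Coefficients: [2, 3, 6]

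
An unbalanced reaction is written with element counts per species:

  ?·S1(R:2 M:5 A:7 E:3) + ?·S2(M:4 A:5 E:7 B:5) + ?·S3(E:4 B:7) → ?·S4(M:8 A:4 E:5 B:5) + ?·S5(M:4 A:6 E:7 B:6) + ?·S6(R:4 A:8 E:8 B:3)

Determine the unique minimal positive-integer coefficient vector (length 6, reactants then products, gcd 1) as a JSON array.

R: 4·2+6·0+3·0 = 8 | 3·0+5·0+2·4 = 8
M: 4·5+6·4+3·0 = 44 | 3·8+5·4+2·0 = 44
A: 4·7+6·5+3·0 = 58 | 3·4+5·6+2·8 = 58
E: 4·3+6·7+3·4 = 66 | 3·5+5·7+2·8 = 66
B: 4·0+6·5+3·7 = 51 | 3·5+5·6+2·3 = 51
gcd(4,6,3,3,5,2) = 1

Coefficients: [4, 6, 3, 3, 5, 2]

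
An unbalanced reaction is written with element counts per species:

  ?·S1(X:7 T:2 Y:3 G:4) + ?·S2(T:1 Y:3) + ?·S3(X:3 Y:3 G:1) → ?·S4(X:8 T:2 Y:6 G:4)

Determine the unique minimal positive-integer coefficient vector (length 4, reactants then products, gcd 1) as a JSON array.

Coefficients: [4, 2, 4, 5]

X: 4·7+2·0+4·3 = 40 | 5·8 = 40
T: 4·2+2·1+4·0 = 10 | 5·2 = 10
Y: 4·3+2·3+4·3 = 30 | 5·6 = 30
G: 4·4+2·0+4·1 = 20 | 5·4 = 20
gcd(4,2,4,5) = 1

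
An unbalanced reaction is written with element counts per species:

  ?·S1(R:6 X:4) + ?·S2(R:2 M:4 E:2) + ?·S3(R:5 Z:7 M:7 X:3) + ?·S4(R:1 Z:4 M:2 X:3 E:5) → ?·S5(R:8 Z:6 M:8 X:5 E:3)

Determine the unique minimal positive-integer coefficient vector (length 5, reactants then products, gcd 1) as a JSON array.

Coefficients: [3, 4, 4, 2, 6]

R: 3·6+4·2+4·5+2·1 = 48 | 6·8 = 48
Z: 3·0+4·0+4·7+2·4 = 36 | 6·6 = 36
M: 3·0+4·4+4·7+2·2 = 48 | 6·8 = 48
X: 3·4+4·0+4·3+2·3 = 30 | 6·5 = 30
E: 3·0+4·2+4·0+2·5 = 18 | 6·3 = 18
gcd(3,4,4,2,6) = 1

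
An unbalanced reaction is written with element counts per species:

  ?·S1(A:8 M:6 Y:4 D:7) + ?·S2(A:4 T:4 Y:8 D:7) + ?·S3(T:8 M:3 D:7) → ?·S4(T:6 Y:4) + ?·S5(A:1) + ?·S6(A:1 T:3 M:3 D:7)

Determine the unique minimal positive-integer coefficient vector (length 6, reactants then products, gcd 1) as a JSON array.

A: 1·8+1·4+4·0 = 12 | 3·0+6·1+6·1 = 12
T: 1·0+1·4+4·8 = 36 | 3·6+6·0+6·3 = 36
M: 1·6+1·0+4·3 = 18 | 3·0+6·0+6·3 = 18
Y: 1·4+1·8+4·0 = 12 | 3·4+6·0+6·0 = 12
D: 1·7+1·7+4·7 = 42 | 3·0+6·0+6·7 = 42
gcd(1,1,4,3,6,6) = 1

Coefficients: [1, 1, 4, 3, 6, 6]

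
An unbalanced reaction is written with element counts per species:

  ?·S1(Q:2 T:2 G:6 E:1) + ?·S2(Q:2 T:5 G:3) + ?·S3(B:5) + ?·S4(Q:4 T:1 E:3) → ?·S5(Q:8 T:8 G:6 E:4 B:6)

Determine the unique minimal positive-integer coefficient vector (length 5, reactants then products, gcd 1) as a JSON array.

Q: 2·2+6·2+6·0+6·4 = 40 | 5·8 = 40
T: 2·2+6·5+6·0+6·1 = 40 | 5·8 = 40
G: 2·6+6·3+6·0+6·0 = 30 | 5·6 = 30
E: 2·1+6·0+6·0+6·3 = 20 | 5·4 = 20
B: 2·0+6·0+6·5+6·0 = 30 | 5·6 = 30
gcd(2,6,6,6,5) = 1

Coefficients: [2, 6, 6, 6, 5]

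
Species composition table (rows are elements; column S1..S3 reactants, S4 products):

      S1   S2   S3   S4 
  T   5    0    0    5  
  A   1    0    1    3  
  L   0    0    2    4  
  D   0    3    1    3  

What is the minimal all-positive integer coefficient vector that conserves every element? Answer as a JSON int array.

T: 3·5+1·0+6·0 = 15 | 3·5 = 15
A: 3·1+1·0+6·1 = 9 | 3·3 = 9
L: 3·0+1·0+6·2 = 12 | 3·4 = 12
D: 3·0+1·3+6·1 = 9 | 3·3 = 9
gcd(3,1,6,3) = 1

Coefficients: [3, 1, 6, 3]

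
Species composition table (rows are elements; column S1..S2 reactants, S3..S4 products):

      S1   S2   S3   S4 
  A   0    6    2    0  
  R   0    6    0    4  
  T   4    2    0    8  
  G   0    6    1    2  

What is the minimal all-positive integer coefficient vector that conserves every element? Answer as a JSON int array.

Coefficients: [5, 2, 6, 3]

A: 5·0+2·6 = 12 | 6·2+3·0 = 12
R: 5·0+2·6 = 12 | 6·0+3·4 = 12
T: 5·4+2·2 = 24 | 6·0+3·8 = 24
G: 5·0+2·6 = 12 | 6·1+3·2 = 12
gcd(5,2,6,3) = 1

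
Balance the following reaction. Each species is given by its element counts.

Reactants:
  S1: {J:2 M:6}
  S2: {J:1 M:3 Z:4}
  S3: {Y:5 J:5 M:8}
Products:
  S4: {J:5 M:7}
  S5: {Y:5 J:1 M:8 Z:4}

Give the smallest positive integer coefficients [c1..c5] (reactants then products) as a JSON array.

Y: 5·0+4·0+4·5 = 20 | 6·0+4·5 = 20
J: 5·2+4·1+4·5 = 34 | 6·5+4·1 = 34
M: 5·6+4·3+4·8 = 74 | 6·7+4·8 = 74
Z: 5·0+4·4+4·0 = 16 | 6·0+4·4 = 16
gcd(5,4,4,6,4) = 1

Coefficients: [5, 4, 4, 6, 4]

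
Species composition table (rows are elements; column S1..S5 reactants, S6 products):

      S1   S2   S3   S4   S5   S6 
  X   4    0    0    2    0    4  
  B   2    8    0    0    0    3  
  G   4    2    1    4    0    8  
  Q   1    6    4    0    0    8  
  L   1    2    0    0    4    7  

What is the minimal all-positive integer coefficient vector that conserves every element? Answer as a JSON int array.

X: 2·4+1·0+6·0+4·2+6·0 = 16 | 4·4 = 16
B: 2·2+1·8+6·0+4·0+6·0 = 12 | 4·3 = 12
G: 2·4+1·2+6·1+4·4+6·0 = 32 | 4·8 = 32
Q: 2·1+1·6+6·4+4·0+6·0 = 32 | 4·8 = 32
L: 2·1+1·2+6·0+4·0+6·4 = 28 | 4·7 = 28
gcd(2,1,6,4,6,4) = 1

Coefficients: [2, 1, 6, 4, 6, 4]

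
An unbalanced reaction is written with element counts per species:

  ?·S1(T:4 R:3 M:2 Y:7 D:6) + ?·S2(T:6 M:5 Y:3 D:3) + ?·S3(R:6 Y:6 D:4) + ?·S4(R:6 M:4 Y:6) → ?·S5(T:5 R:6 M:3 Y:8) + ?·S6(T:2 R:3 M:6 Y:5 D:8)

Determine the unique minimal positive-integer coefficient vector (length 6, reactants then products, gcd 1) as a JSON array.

Coefficients: [1, 6, 4, 4, 6, 5]

T: 1·4+6·6+4·0+4·0 = 40 | 6·5+5·2 = 40
R: 1·3+6·0+4·6+4·6 = 51 | 6·6+5·3 = 51
M: 1·2+6·5+4·0+4·4 = 48 | 6·3+5·6 = 48
Y: 1·7+6·3+4·6+4·6 = 73 | 6·8+5·5 = 73
D: 1·6+6·3+4·4+4·0 = 40 | 6·0+5·8 = 40
gcd(1,6,4,4,6,5) = 1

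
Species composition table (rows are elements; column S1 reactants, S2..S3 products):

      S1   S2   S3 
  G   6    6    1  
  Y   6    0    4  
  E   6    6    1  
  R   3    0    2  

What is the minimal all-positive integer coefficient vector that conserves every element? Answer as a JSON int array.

G: 4·6 = 24 | 3·6+6·1 = 24
Y: 4·6 = 24 | 3·0+6·4 = 24
E: 4·6 = 24 | 3·6+6·1 = 24
R: 4·3 = 12 | 3·0+6·2 = 12
gcd(4,3,6) = 1

Coefficients: [4, 3, 6]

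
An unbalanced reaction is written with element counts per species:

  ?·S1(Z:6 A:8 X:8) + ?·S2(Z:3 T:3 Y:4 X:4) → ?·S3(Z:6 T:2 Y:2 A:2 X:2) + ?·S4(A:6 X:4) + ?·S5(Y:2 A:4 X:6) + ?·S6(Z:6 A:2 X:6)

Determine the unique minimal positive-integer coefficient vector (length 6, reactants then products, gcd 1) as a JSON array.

Z: 6·6+2·3 = 42 | 3·6+5·0+1·0+4·6 = 42
T: 6·0+2·3 = 6 | 3·2+5·0+1·0+4·0 = 6
Y: 6·0+2·4 = 8 | 3·2+5·0+1·2+4·0 = 8
A: 6·8+2·0 = 48 | 3·2+5·6+1·4+4·2 = 48
X: 6·8+2·4 = 56 | 3·2+5·4+1·6+4·6 = 56
gcd(6,2,3,5,1,4) = 1

Coefficients: [6, 2, 3, 5, 1, 4]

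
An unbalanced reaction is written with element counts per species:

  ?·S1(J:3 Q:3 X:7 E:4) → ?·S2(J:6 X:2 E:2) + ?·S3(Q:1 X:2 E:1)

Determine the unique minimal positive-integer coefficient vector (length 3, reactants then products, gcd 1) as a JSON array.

J: 2·3 = 6 | 1·6+6·0 = 6
Q: 2·3 = 6 | 1·0+6·1 = 6
X: 2·7 = 14 | 1·2+6·2 = 14
E: 2·4 = 8 | 1·2+6·1 = 8
gcd(2,1,6) = 1

Coefficients: [2, 1, 6]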